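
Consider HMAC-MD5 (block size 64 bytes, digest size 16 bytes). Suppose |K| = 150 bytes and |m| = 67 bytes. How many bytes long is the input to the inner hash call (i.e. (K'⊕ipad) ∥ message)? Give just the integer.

Key is 150 > 64 bytes, so it is hashed to 16 bytes then zero-padded to 64: |K'| = 64.
Inner input = (K'⊕ipad) ∥ m → 64 + 67 = 131 bytes.

131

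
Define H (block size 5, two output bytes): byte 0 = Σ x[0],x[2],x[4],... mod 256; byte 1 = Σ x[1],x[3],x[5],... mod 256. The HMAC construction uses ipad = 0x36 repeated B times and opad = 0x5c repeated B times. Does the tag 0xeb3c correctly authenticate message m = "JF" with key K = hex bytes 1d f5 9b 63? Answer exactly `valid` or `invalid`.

invalid

Key hex bytes 1d f5 9b 63 is 4 bytes ≤ B = 5; zero-pad to 5 bytes: K' = 1d f5 9b 63 00.
K' ⊕ ipad = 2b c3 ad 55 36; K' ⊕ opad = 41 a9 c7 3f 5c.
Inner hash: even-index sum = 340 mod 256 = 84; odd-index sum = 354 mod 256 = 98 → 54 62.
Outer hash (recomputed tag): even-index sum = 454 mod 256 = 198; odd-index sum = 316 mod 256 = 60 → c6 3c.
Recomputed tag = c63c; claimed = eb3c → mismatch.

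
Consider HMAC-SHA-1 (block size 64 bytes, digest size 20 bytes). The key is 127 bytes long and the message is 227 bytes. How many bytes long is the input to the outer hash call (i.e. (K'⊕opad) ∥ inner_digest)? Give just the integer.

Key is 127 > 64 bytes, so it is hashed to 20 bytes then zero-padded to 64: |K'| = 64.
Outer input = (K'⊕opad) ∥ H(inner) → 64 + 20 = 84 bytes.

84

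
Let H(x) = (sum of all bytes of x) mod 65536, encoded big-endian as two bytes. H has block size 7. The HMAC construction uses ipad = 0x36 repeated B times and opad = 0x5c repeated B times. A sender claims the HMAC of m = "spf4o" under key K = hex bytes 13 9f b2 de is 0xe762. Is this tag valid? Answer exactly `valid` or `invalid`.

Key hex bytes 13 9f b2 de is 4 bytes ≤ B = 7; zero-pad to 7 bytes: K' = 13 9f b2 de 00 00 00.
K' ⊕ ipad = 25 a9 84 e8 36 36 36; K' ⊕ opad = 4f c3 ee 82 5c 5c 5c.
Inner hash: sum = 37+169+132+232+54+54+54+115+112+102+52+111 = 1224 → 04 c8.
Outer hash (recomputed tag): sum = 79+195+238+130+92+92+92+4+200 = 1122 → 04 62.
Recomputed tag = 0462; claimed = e762 → mismatch.

invalid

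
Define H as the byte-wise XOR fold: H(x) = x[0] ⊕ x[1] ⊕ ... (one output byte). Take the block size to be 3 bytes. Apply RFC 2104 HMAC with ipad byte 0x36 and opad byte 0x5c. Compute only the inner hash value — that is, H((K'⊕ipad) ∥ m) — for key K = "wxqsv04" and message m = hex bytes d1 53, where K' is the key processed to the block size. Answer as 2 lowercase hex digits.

Key "wxqsv04" = 77 78 71 73 76 30 34 is 7 bytes > B = 3, so hash it first: H(key) = 7f, then zero-pad to 3 bytes: K' = 7f 00 00.
K' ⊕ ipad = 49 36 36.
Inner input = 49 36 36 ∥ d1 53.
Inner hash: XOR 49⊕36⊕36⊕d1⊕53 = cb.

cb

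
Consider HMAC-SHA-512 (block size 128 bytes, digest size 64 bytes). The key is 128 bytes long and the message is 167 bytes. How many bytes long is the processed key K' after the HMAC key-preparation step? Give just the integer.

Key is 128 ≤ 128 bytes, zero-padded: |K'| = 128.

128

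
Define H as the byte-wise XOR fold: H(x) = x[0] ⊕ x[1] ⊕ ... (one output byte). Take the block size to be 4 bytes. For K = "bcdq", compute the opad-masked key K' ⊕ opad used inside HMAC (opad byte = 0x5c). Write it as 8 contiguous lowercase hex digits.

Key "bcdq" = 62 63 64 71 is exactly B = 4 bytes: K' = 62 63 64 71.
XOR each byte with 0x5c: 62⊕5c=3e, 63⊕5c=3f, 64⊕5c=38, 71⊕5c=2d.

3e3f382d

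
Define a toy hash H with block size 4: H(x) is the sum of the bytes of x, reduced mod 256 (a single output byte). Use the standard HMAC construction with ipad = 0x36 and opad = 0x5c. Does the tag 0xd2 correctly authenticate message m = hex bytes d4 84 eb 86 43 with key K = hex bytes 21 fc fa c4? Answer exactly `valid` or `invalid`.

Key hex bytes 21 fc fa c4 is exactly B = 4 bytes: K' = 21 fc fa c4.
K' ⊕ ipad = 17 ca cc f2; K' ⊕ opad = 7d a0 a6 98.
Inner hash: sum = 23+202+204+242+212+132+235+134+67 = 1451; mod 256 = 171 → ab.
Outer hash (recomputed tag): sum = 125+160+166+152+171 = 774; mod 256 = 6 → 06.
Recomputed tag = 06; claimed = d2 → mismatch.

invalid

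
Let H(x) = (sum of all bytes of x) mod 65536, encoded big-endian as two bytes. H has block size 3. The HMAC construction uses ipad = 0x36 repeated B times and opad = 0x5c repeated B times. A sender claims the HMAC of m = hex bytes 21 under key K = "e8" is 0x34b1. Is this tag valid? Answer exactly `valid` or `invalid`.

invalid

Key "e8" = 65 38 is 2 bytes ≤ B = 3; zero-pad to 3 bytes: K' = 65 38 00.
K' ⊕ ipad = 53 0e 36; K' ⊕ opad = 39 64 5c.
Inner hash: sum = 83+14+54+33 = 184 → 00 b8.
Outer hash (recomputed tag): sum = 57+100+92+0+184 = 433 → 01 b1.
Recomputed tag = 01b1; claimed = 34b1 → mismatch.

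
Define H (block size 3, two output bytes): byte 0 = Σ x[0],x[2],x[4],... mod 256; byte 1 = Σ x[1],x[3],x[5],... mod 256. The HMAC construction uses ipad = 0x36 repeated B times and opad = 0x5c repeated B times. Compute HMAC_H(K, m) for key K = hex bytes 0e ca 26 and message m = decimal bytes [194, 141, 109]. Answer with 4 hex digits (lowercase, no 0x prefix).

Key hex bytes 0e ca 26 is exactly B = 3 bytes: K' = 0e ca 26.
K' ⊕ ipad = 38 fc 10.  K' ⊕ opad = 52 96 7a.
Inner input = (K'⊕ipad) ∥ m = 38 fc 10 ∥ c2 8d 6d.
Inner hash: even-index sum = 213 mod 256 = 213; odd-index sum = 555 mod 256 = 43 → d5 2b.
Outer input = (K'⊕opad) ∥ inner = 52 96 7a ∥ d5 2b.
Outer hash (tag): even-index sum = 247 mod 256 = 247; odd-index sum = 363 mod 256 = 107 → f7 6b.

f76b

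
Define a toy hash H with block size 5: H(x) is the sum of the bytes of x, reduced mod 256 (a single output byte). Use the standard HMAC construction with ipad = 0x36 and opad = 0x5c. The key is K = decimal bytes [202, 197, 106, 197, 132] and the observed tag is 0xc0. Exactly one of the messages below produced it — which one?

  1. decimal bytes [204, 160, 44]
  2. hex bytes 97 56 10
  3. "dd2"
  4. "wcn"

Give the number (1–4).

Key decimal bytes [202, 197, 106, 197, 132] = ca c5 6a c5 84 is exactly B = 5 bytes: K' = ca c5 6a c5 84.
K' ⊕ ipad = fc f3 5c f3 b2; K' ⊕ opad = 96 99 36 99 d8.
m1: inner = H(fc f3 5c f3 b2 cc a0 2c) = 88; tag = H(96 99 36 99 d8 88) = 5e
m2: inner = H(fc f3 5c f3 b2 97 56 10) = ed; tag = H(96 99 36 99 d8 ed) = c3
m3: inner = H(fc f3 5c f3 b2 64 64 32) = ea; tag = H(96 99 36 99 d8 ea) = c0 ← matches
m4: inner = H(fc f3 5c f3 b2 77 63 6e) = 38; tag = H(96 99 36 99 d8 38) = 0e

3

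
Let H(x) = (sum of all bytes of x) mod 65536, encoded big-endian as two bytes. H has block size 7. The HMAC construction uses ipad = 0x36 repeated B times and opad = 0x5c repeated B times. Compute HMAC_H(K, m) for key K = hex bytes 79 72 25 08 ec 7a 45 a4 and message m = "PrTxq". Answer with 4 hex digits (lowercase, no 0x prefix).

Key hex bytes 79 72 25 08 ec 7a 45 a4 is 8 bytes > B = 7, so hash it first: H(key) = 03 67, then zero-pad to 7 bytes: K' = 03 67 00 00 00 00 00.
K' ⊕ ipad = 35 51 36 36 36 36 36.  K' ⊕ opad = 5f 3b 5c 5c 5c 5c 5c.
Inner input = (K'⊕ipad) ∥ m = 35 51 36 36 36 36 36 ∥ 50 72 54 78 71.
Inner hash: sum = 53+81+54+54+54+54+54+80+114+84+120+113 = 915 → 03 93.
Outer input = (K'⊕opad) ∥ inner = 5f 3b 5c 5c 5c 5c 5c ∥ 03 93.
Outer hash (tag): sum = 95+59+92+92+92+92+92+3+147 = 764 → 02 fc.

02fc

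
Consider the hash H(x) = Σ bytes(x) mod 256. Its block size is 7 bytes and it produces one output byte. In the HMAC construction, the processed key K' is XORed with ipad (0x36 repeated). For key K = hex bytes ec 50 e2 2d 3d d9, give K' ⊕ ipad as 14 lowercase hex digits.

Key hex bytes ec 50 e2 2d 3d d9 is 6 bytes ≤ B = 7; zero-pad to 7 bytes: K' = ec 50 e2 2d 3d d9 00.
XOR each byte with 0x36: ec⊕36=da, 50⊕36=66, e2⊕36=d4, 2d⊕36=1b, 3d⊕36=0b, d9⊕36=ef, 00⊕36=36.

da66d41b0bef36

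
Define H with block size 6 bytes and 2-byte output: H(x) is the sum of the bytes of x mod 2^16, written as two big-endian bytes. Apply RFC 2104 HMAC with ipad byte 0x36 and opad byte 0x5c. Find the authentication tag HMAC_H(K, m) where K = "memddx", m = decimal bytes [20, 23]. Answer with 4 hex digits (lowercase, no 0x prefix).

Key "memddx" = 6d 65 6d 64 64 78 is exactly B = 6 bytes: K' = 6d 65 6d 64 64 78.
K' ⊕ ipad = 5b 53 5b 52 52 4e.  K' ⊕ opad = 31 39 31 38 38 24.
Inner input = (K'⊕ipad) ∥ m = 5b 53 5b 52 52 4e ∥ 14 17.
Inner hash: sum = 91+83+91+82+82+78+20+23 = 550 → 02 26.
Outer input = (K'⊕opad) ∥ inner = 31 39 31 38 38 24 ∥ 02 26.
Outer hash (tag): sum = 49+57+49+56+56+36+2+38 = 343 → 01 57.

0157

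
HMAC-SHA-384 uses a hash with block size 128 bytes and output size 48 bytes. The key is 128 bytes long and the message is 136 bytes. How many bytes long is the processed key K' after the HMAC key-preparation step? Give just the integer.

Key is 128 ≤ 128 bytes, zero-padded: |K'| = 128.

128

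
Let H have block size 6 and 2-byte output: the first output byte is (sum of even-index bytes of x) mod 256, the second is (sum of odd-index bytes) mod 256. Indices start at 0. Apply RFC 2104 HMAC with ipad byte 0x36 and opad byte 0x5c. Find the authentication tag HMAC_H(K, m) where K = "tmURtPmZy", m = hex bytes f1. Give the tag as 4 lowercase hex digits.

Key "tmURtPmZy" = 74 6d 55 52 74 50 6d 5a 79 is 9 bytes > B = 6, so hash it first: H(key) = 23 69, then zero-pad to 6 bytes: K' = 23 69 00 00 00 00.
K' ⊕ ipad = 15 5f 36 36 36 36.  K' ⊕ opad = 7f 35 5c 5c 5c 5c.
Inner input = (K'⊕ipad) ∥ m = 15 5f 36 36 36 36 ∥ f1.
Inner hash: even-index sum = 370 mod 256 = 114; odd-index sum = 203 mod 256 = 203 → 72 cb.
Outer input = (K'⊕opad) ∥ inner = 7f 35 5c 5c 5c 5c ∥ 72 cb.
Outer hash (tag): even-index sum = 425 mod 256 = 169; odd-index sum = 440 mod 256 = 184 → a9 b8.

a9b8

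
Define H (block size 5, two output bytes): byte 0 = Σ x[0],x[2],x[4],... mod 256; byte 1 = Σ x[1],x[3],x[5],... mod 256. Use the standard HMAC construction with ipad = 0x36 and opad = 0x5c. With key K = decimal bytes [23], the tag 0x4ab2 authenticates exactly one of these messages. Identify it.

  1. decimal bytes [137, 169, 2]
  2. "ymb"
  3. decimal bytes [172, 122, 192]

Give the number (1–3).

Key decimal bytes [23] = 17 is 1 byte ≤ B = 5; zero-pad to 5 bytes: K' = 17 00 00 00 00.
K' ⊕ ipad = 21 36 36 36 36; K' ⊕ opad = 4b 5c 5c 5c 5c.
m1: inner = H(21 36 36 36 36 89 a9 02) = 36 f7; tag = H(4b 5c 5c 5c 5c 36 f7) = faee
m2: inner = H(21 36 36 36 36 79 6d 62) = fa 47; tag = H(4b 5c 5c 5c 5c fa 47) = 4ab2 ← matches
m3: inner = H(21 36 36 36 36 ac 7a c0) = 07 d8; tag = H(4b 5c 5c 5c 5c 07 d8) = dbbf

2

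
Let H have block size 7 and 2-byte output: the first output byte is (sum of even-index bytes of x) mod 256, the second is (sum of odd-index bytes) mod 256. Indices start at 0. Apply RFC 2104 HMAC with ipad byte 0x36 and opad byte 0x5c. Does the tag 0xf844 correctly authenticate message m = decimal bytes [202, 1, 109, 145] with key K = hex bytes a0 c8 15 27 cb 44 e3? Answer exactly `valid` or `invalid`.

invalid

Key hex bytes a0 c8 15 27 cb 44 e3 is exactly B = 7 bytes: K' = a0 c8 15 27 cb 44 e3.
K' ⊕ ipad = 96 fe 23 11 fd 72 d5; K' ⊕ opad = fc 94 49 7b 97 18 bf.
Inner hash: even-index sum = 797 mod 256 = 29; odd-index sum = 696 mod 256 = 184 → 1d b8.
Outer hash (recomputed tag): even-index sum = 851 mod 256 = 83; odd-index sum = 324 mod 256 = 68 → 53 44.
Recomputed tag = 5344; claimed = f844 → mismatch.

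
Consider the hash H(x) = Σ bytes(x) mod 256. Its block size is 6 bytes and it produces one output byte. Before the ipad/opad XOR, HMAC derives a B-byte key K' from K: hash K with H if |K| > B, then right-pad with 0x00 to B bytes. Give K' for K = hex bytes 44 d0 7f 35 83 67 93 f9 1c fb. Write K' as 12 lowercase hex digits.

550000000000

|K| = 10 > B = 6, so first hash the key.
H(K): sum = 68+208+127+53+131+103+147+249+28+251 = 1365; mod 256 = 85 → 55.
Zero-pad H(K) = 55 to 6 bytes: K' = 55 00 00 00 00 00.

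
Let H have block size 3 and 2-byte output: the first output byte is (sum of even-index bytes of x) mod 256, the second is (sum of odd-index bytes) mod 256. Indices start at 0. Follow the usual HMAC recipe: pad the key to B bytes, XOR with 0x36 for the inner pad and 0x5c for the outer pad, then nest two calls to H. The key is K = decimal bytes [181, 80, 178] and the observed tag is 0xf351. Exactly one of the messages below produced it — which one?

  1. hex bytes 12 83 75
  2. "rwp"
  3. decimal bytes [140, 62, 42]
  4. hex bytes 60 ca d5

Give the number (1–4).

Key decimal bytes [181, 80, 178] = b5 50 b2 is exactly B = 3 bytes: K' = b5 50 b2.
K' ⊕ ipad = 83 66 84; K' ⊕ opad = e9 0c ee.
m1: inner = H(83 66 84 12 83 75) = 8a ed; tag = H(e9 0c ee 8a ed) = c496
m2: inner = H(83 66 84 72 77 70) = 7e 48; tag = H(e9 0c ee 7e 48) = 1f8a
m3: inner = H(83 66 84 8c 3e 2a) = 45 1c; tag = H(e9 0c ee 45 1c) = f351 ← matches
m4: inner = H(83 66 84 60 ca d5) = d1 9b; tag = H(e9 0c ee d1 9b) = 72dd

3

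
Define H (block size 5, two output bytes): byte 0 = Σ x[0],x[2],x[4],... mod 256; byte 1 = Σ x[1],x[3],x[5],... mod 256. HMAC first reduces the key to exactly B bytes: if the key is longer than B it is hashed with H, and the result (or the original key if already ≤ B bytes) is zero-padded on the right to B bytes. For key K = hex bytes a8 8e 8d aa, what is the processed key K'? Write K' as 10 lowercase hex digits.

Key hex bytes a8 8e 8d aa is 4 bytes ≤ B = 5; zero-pad to 5 bytes: K' = a8 8e 8d aa 00.

a88e8daa00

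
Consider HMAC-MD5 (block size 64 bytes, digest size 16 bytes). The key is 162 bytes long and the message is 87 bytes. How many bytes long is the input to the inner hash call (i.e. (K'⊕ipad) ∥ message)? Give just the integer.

Key is 162 > 64 bytes, so it is hashed to 16 bytes then zero-padded to 64: |K'| = 64.
Inner input = (K'⊕ipad) ∥ m → 64 + 87 = 151 bytes.

151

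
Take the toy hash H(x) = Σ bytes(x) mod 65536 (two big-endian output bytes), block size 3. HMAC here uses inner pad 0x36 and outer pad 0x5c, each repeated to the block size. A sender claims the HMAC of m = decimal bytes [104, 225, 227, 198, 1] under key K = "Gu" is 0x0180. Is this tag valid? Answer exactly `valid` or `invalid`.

Key "Gu" = 47 75 is 2 bytes ≤ B = 3; zero-pad to 3 bytes: K' = 47 75 00.
K' ⊕ ipad = 71 43 36; K' ⊕ opad = 1b 29 5c.
Inner hash: sum = 113+67+54+104+225+227+198+1 = 989 → 03 dd.
Outer hash (recomputed tag): sum = 27+41+92+3+221 = 384 → 01 80.
Recomputed tag = 0180; claimed = 0180 → match.

valid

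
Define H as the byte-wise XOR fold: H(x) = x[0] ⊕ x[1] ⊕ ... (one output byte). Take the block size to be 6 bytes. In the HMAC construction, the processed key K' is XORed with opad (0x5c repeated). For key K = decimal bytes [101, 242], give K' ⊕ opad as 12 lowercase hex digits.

Key decimal bytes [101, 242] = 65 f2 is 2 bytes ≤ B = 6; zero-pad to 6 bytes: K' = 65 f2 00 00 00 00.
XOR each byte with 0x5c: 65⊕5c=39, f2⊕5c=ae, 00⊕5c=5c, 00⊕5c=5c, 00⊕5c=5c, 00⊕5c=5c.

39ae5c5c5c5c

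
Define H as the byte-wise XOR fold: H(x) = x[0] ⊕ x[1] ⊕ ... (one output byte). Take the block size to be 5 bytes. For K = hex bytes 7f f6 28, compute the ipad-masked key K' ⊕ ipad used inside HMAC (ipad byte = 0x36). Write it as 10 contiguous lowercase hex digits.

49c01e3636

Key hex bytes 7f f6 28 is 3 bytes ≤ B = 5; zero-pad to 5 bytes: K' = 7f f6 28 00 00.
XOR each byte with 0x36: 7f⊕36=49, f6⊕36=c0, 28⊕36=1e, 00⊕36=36, 00⊕36=36.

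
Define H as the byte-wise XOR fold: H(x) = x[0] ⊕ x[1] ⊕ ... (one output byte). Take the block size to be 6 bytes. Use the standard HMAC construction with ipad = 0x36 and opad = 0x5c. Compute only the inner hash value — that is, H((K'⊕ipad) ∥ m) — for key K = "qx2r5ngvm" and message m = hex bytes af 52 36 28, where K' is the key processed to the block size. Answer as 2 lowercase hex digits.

Key "qx2r5ngvm" = 71 78 32 72 35 6e 67 76 6d is 9 bytes > B = 6, so hash it first: H(key) = 6e, then zero-pad to 6 bytes: K' = 6e 00 00 00 00 00.
K' ⊕ ipad = 58 36 36 36 36 36.
Inner input = 58 36 36 36 36 36 ∥ af 52 36 28.
Inner hash: XOR 58⊕36⊕36⊕36⊕36⊕36⊕af⊕52⊕36⊕28 = 8d.

8d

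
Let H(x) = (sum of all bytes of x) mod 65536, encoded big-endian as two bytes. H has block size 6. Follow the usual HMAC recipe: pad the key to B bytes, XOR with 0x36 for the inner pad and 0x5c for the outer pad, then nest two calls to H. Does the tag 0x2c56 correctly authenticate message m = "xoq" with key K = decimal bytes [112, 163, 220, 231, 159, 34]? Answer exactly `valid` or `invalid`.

Key decimal bytes [112, 163, 220, 231, 159, 34] = 70 a3 dc e7 9f 22 is exactly B = 6 bytes: K' = 70 a3 dc e7 9f 22.
K' ⊕ ipad = 46 95 ea d1 a9 14; K' ⊕ opad = 2c ff 80 bb c3 7e.
Inner hash: sum = 70+149+234+209+169+20+120+111+113 = 1195 → 04 ab.
Outer hash (recomputed tag): sum = 44+255+128+187+195+126+4+171 = 1110 → 04 56.
Recomputed tag = 0456; claimed = 2c56 → mismatch.

invalid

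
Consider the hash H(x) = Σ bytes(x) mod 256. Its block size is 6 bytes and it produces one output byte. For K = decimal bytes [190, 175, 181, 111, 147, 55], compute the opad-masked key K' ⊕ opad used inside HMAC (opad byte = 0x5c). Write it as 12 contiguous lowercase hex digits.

e2f3e933cf6b

Key decimal bytes [190, 175, 181, 111, 147, 55] = be af b5 6f 93 37 is exactly B = 6 bytes: K' = be af b5 6f 93 37.
XOR each byte with 0x5c: be⊕5c=e2, af⊕5c=f3, b5⊕5c=e9, 6f⊕5c=33, 93⊕5c=cf, 37⊕5c=6b.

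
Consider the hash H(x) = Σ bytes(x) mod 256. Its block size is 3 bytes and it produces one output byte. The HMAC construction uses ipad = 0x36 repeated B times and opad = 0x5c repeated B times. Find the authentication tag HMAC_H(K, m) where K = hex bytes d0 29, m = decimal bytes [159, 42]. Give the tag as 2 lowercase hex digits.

61

Key hex bytes d0 29 is 2 bytes ≤ B = 3; zero-pad to 3 bytes: K' = d0 29 00.
K' ⊕ ipad = e6 1f 36.  K' ⊕ opad = 8c 75 5c.
Inner input = (K'⊕ipad) ∥ m = e6 1f 36 ∥ 9f 2a.
Inner hash: sum = 230+31+54+159+42 = 516; mod 256 = 4 → 04.
Outer input = (K'⊕opad) ∥ inner = 8c 75 5c ∥ 04.
Outer hash (tag): sum = 140+117+92+4 = 353; mod 256 = 97 → 61.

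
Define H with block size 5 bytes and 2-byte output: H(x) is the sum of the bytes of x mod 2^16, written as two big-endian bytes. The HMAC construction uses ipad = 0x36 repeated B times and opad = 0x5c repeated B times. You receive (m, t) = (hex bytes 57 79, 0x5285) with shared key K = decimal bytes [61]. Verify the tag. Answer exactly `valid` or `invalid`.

Key decimal bytes [61] = 3d is 1 byte ≤ B = 5; zero-pad to 5 bytes: K' = 3d 00 00 00 00.
K' ⊕ ipad = 0b 36 36 36 36; K' ⊕ opad = 61 5c 5c 5c 5c.
Inner hash: sum = 11+54+54+54+54+87+121 = 435 → 01 b3.
Outer hash (recomputed tag): sum = 97+92+92+92+92+1+179 = 645 → 02 85.
Recomputed tag = 0285; claimed = 5285 → mismatch.

invalid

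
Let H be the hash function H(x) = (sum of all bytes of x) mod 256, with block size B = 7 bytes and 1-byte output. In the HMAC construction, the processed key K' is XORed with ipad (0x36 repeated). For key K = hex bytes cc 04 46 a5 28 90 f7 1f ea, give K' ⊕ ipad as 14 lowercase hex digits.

45363636363636

Key hex bytes cc 04 46 a5 28 90 f7 1f ea is 9 bytes > B = 7, so hash it first: H(key) = 73, then zero-pad to 7 bytes: K' = 73 00 00 00 00 00 00.
XOR each byte with 0x36: 73⊕36=45, 00⊕36=36, 00⊕36=36, 00⊕36=36, 00⊕36=36, 00⊕36=36, 00⊕36=36.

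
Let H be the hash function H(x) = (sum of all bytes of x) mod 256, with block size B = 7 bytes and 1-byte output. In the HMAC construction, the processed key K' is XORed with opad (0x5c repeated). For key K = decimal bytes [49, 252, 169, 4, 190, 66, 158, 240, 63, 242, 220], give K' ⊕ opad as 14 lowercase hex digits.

Key decimal bytes [49, 252, 169, 4, 190, 66, 158, 240, 63, 242, 220] = 31 fc a9 04 be 42 9e f0 3f f2 dc is 11 bytes > B = 7, so hash it first: H(key) = 75, then zero-pad to 7 bytes: K' = 75 00 00 00 00 00 00.
XOR each byte with 0x5c: 75⊕5c=29, 00⊕5c=5c, 00⊕5c=5c, 00⊕5c=5c, 00⊕5c=5c, 00⊕5c=5c, 00⊕5c=5c.

295c5c5c5c5c5c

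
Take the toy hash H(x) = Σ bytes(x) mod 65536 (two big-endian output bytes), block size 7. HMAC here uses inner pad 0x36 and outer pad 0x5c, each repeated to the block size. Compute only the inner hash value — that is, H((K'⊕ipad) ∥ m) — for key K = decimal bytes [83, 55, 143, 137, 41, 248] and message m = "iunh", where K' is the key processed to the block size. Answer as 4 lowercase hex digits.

04b5

Key decimal bytes [83, 55, 143, 137, 41, 248] = 53 37 8f 89 29 f8 is 6 bytes ≤ B = 7; zero-pad to 7 bytes: K' = 53 37 8f 89 29 f8 00.
K' ⊕ ipad = 65 01 b9 bf 1f ce 36.
Inner input = 65 01 b9 bf 1f ce 36 ∥ 69 75 6e 68.
Inner hash: sum = 101+1+185+191+31+206+54+105+117+110+104 = 1205 → 04 b5.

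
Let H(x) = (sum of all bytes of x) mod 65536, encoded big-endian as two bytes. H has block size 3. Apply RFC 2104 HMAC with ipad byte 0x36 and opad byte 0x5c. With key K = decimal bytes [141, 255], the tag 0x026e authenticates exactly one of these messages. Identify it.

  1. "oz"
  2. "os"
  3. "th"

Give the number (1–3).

2

Key decimal bytes [141, 255] = 8d ff is 2 bytes ≤ B = 3; zero-pad to 3 bytes: K' = 8d ff 00.
K' ⊕ ipad = bb c9 36; K' ⊕ opad = d1 a3 5c.
m1: inner = H(bb c9 36 6f 7a) = 02 a3; tag = H(d1 a3 5c 02 a3) = 0275
m2: inner = H(bb c9 36 6f 73) = 02 9c; tag = H(d1 a3 5c 02 9c) = 026e ← matches
m3: inner = H(bb c9 36 74 68) = 02 96; tag = H(d1 a3 5c 02 96) = 0268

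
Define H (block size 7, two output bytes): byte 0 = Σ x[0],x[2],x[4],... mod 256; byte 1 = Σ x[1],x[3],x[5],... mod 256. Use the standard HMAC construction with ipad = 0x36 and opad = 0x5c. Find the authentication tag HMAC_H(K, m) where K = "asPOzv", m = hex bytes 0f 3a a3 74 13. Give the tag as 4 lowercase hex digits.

8e59

Key "asPOzv" = 61 73 50 4f 7a 76 is 6 bytes ≤ B = 7; zero-pad to 7 bytes: K' = 61 73 50 4f 7a 76 00.
K' ⊕ ipad = 57 45 66 79 4c 40 36.  K' ⊕ opad = 3d 2f 0c 13 26 2a 5c.
Inner input = (K'⊕ipad) ∥ m = 57 45 66 79 4c 40 36 ∥ 0f 3a a3 74 13.
Inner hash: even-index sum = 493 mod 256 = 237; odd-index sum = 451 mod 256 = 195 → ed c3.
Outer input = (K'⊕opad) ∥ inner = 3d 2f 0c 13 26 2a 5c ∥ ed c3.
Outer hash (tag): even-index sum = 398 mod 256 = 142; odd-index sum = 345 mod 256 = 89 → 8e 59.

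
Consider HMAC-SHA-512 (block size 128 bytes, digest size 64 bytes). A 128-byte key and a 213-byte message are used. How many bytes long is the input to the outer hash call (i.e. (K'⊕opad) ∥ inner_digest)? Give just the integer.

192

Key is 128 ≤ 128 bytes, zero-padded: |K'| = 128.
Outer input = (K'⊕opad) ∥ H(inner) → 128 + 64 = 192 bytes.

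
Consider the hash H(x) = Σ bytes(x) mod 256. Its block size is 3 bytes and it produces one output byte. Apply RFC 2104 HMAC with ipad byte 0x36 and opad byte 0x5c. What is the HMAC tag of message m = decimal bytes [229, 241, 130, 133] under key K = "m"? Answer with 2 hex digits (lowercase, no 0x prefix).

8d

Key "m" = 6d is 1 byte ≤ B = 3; zero-pad to 3 bytes: K' = 6d 00 00.
K' ⊕ ipad = 5b 36 36.  K' ⊕ opad = 31 5c 5c.
Inner input = (K'⊕ipad) ∥ m = 5b 36 36 ∥ e5 f1 82 85.
Inner hash: sum = 91+54+54+229+241+130+133 = 932; mod 256 = 164 → a4.
Outer input = (K'⊕opad) ∥ inner = 31 5c 5c ∥ a4.
Outer hash (tag): sum = 49+92+92+164 = 397; mod 256 = 141 → 8d.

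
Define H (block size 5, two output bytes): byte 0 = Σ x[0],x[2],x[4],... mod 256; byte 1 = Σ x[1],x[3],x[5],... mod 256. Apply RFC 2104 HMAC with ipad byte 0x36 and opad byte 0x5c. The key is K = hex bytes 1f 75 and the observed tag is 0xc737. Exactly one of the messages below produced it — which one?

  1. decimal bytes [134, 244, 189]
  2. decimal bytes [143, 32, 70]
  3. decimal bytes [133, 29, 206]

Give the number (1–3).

Key hex bytes 1f 75 is 2 bytes ≤ B = 5; zero-pad to 5 bytes: K' = 1f 75 00 00 00.
K' ⊕ ipad = 29 43 36 36 36; K' ⊕ opad = 43 29 5c 5c 5c.
m1: inner = H(29 43 36 36 36 86 f4 bd) = 89 bc; tag = H(43 29 5c 5c 5c 89 bc) = b70e
m2: inner = H(29 43 36 36 36 8f 20 46) = b5 4e; tag = H(43 29 5c 5c 5c b5 4e) = 493a
m3: inner = H(29 43 36 36 36 85 1d ce) = b2 cc; tag = H(43 29 5c 5c 5c b2 cc) = c737 ← matches

3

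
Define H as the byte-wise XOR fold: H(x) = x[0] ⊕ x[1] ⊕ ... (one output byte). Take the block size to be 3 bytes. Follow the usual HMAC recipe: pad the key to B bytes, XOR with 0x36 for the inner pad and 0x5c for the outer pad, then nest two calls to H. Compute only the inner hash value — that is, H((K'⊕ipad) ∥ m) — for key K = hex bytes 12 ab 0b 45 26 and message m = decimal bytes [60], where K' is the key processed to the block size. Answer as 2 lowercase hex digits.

db

Key hex bytes 12 ab 0b 45 26 is 5 bytes > B = 3, so hash it first: H(key) = d1, then zero-pad to 3 bytes: K' = d1 00 00.
K' ⊕ ipad = e7 36 36.
Inner input = e7 36 36 ∥ 3c.
Inner hash: XOR e7⊕36⊕36⊕3c = db.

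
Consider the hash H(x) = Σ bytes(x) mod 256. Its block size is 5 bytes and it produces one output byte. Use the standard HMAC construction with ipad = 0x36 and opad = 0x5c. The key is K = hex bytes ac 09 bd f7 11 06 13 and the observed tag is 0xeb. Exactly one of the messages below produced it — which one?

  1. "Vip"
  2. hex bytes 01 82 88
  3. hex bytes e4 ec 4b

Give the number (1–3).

Key hex bytes ac 09 bd f7 11 06 13 is 7 bytes > B = 5, so hash it first: H(key) = 93, then zero-pad to 5 bytes: K' = 93 00 00 00 00.
K' ⊕ ipad = a5 36 36 36 36; K' ⊕ opad = cf 5c 5c 5c 5c.
m1: inner = H(a5 36 36 36 36 56 69 70) = ac; tag = H(cf 5c 5c 5c 5c ac) = eb ← matches
m2: inner = H(a5 36 36 36 36 01 82 88) = 88; tag = H(cf 5c 5c 5c 5c 88) = c7
m3: inner = H(a5 36 36 36 36 e4 ec 4b) = 98; tag = H(cf 5c 5c 5c 5c 98) = d7

1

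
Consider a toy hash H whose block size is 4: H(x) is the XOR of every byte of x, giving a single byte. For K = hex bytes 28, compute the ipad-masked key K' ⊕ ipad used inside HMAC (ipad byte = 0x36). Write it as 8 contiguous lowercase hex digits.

1e363636

Key hex bytes 28 is 1 byte ≤ B = 4; zero-pad to 4 bytes: K' = 28 00 00 00.
XOR each byte with 0x36: 28⊕36=1e, 00⊕36=36, 00⊕36=36, 00⊕36=36.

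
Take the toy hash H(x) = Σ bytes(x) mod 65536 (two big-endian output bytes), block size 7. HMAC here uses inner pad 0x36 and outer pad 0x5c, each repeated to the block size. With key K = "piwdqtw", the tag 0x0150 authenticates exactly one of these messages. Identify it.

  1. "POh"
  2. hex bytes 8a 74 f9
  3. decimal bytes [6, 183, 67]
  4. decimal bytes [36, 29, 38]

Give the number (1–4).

1

Key "piwdqtw" = 70 69 77 64 71 74 77 is exactly B = 7 bytes: K' = 70 69 77 64 71 74 77.
K' ⊕ ipad = 46 5f 41 52 47 42 41; K' ⊕ opad = 2c 35 2b 38 2d 28 2b.
m1: inner = H(46 5f 41 52 47 42 41 50 4f 68) = 03 09; tag = H(2c 35 2b 38 2d 28 2b 03 09) = 0150 ← matches
m2: inner = H(46 5f 41 52 47 42 41 8a 74 f9) = 03 f9; tag = H(2c 35 2b 38 2d 28 2b 03 f9) = 0240
m3: inner = H(46 5f 41 52 47 42 41 06 b7 43) = 03 02; tag = H(2c 35 2b 38 2d 28 2b 03 02) = 0149
m4: inner = H(46 5f 41 52 47 42 41 24 1d 26) = 02 69; tag = H(2c 35 2b 38 2d 28 2b 02 69) = 01af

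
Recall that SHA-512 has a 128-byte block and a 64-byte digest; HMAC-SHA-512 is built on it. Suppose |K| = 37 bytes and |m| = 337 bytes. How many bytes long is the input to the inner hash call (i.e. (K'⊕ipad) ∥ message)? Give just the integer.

Key is 37 ≤ 128 bytes, zero-padded: |K'| = 128.
Inner input = (K'⊕ipad) ∥ m → 128 + 337 = 465 bytes.

465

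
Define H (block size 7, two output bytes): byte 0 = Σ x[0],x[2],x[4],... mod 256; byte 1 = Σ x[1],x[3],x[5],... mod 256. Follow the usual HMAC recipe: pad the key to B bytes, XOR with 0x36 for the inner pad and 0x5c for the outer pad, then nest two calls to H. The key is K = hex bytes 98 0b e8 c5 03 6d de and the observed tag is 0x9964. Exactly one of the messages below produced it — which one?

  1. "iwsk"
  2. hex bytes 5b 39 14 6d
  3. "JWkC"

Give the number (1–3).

3

Key hex bytes 98 0b e8 c5 03 6d de is exactly B = 7 bytes: K' = 98 0b e8 c5 03 6d de.
K' ⊕ ipad = ae 3d de f3 35 5b e8; K' ⊕ opad = c4 57 b4 99 5f 31 82.
m1: inner = H(ae 3d de f3 35 5b e8 69 77 73 6b) = 8b 67; tag = H(c4 57 b4 99 5f 31 82 8b 67) = c0ac
m2: inner = H(ae 3d de f3 35 5b e8 5b 39 14 6d) = 4f fa; tag = H(c4 57 b4 99 5f 31 82 4f fa) = 5370
m3: inner = H(ae 3d de f3 35 5b e8 4a 57 6b 43) = 43 40; tag = H(c4 57 b4 99 5f 31 82 43 40) = 9964 ← matches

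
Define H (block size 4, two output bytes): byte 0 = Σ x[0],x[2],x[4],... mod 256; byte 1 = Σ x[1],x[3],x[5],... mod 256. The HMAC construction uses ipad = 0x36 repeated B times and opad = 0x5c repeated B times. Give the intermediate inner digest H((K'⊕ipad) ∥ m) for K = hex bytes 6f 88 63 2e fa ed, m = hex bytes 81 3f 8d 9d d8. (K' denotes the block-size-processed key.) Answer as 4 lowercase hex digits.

16a7

Key hex bytes 6f 88 63 2e fa ed is 6 bytes > B = 4, so hash it first: H(key) = cc a3, then zero-pad to 4 bytes: K' = cc a3 00 00.
K' ⊕ ipad = fa 95 36 36.
Inner input = fa 95 36 36 ∥ 81 3f 8d 9d d8.
Inner hash: even-index sum = 790 mod 256 = 22; odd-index sum = 423 mod 256 = 167 → 16 a7.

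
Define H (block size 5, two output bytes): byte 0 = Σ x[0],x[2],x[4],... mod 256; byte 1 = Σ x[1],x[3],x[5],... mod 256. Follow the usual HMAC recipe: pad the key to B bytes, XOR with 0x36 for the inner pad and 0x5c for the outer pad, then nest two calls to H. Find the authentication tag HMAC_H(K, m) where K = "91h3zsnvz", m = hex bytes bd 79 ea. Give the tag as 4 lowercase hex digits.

Key "91h3zsnvz" = 39 31 68 33 7a 73 6e 76 7a is 9 bytes > B = 5, so hash it first: H(key) = 03 4d, then zero-pad to 5 bytes: K' = 03 4d 00 00 00.
K' ⊕ ipad = 35 7b 36 36 36.  K' ⊕ opad = 5f 11 5c 5c 5c.
Inner input = (K'⊕ipad) ∥ m = 35 7b 36 36 36 ∥ bd 79 ea.
Inner hash: even-index sum = 282 mod 256 = 26; odd-index sum = 600 mod 256 = 88 → 1a 58.
Outer input = (K'⊕opad) ∥ inner = 5f 11 5c 5c 5c ∥ 1a 58.
Outer hash (tag): even-index sum = 367 mod 256 = 111; odd-index sum = 135 mod 256 = 135 → 6f 87.

6f87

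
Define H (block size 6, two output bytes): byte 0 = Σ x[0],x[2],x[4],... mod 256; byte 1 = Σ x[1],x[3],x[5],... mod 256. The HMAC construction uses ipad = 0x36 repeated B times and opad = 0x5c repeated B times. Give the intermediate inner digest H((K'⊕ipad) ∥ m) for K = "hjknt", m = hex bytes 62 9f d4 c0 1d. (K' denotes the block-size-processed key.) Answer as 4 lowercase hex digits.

Key "hjknt" = 68 6a 6b 6e 74 is 5 bytes ≤ B = 6; zero-pad to 6 bytes: K' = 68 6a 6b 6e 74 00.
K' ⊕ ipad = 5e 5c 5d 58 42 36.
Inner input = 5e 5c 5d 58 42 36 ∥ 62 9f d4 c0 1d.
Inner hash: even-index sum = 592 mod 256 = 80; odd-index sum = 585 mod 256 = 73 → 50 49.

5049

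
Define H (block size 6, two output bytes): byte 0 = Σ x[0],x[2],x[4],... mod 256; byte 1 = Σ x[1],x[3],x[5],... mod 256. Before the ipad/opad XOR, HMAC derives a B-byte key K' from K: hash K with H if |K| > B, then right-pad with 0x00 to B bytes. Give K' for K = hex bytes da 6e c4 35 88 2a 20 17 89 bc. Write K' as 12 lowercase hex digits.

|K| = 10 > B = 6, so first hash the key.
H(K): even-index sum = 719 mod 256 = 207; odd-index sum = 416 mod 256 = 160 → cf a0.
Zero-pad H(K) = cf a0 to 6 bytes: K' = cf a0 00 00 00 00.

cfa000000000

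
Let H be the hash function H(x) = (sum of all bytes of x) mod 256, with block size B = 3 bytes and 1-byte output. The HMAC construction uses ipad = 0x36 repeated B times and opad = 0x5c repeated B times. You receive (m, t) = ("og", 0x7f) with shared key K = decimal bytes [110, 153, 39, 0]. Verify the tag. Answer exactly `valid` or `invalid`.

Key decimal bytes [110, 153, 39, 0] = 6e 99 27 00 is 4 bytes > B = 3, so hash it first: H(key) = 2e, then zero-pad to 3 bytes: K' = 2e 00 00.
K' ⊕ ipad = 18 36 36; K' ⊕ opad = 72 5c 5c.
Inner hash: sum = 24+54+54+111+103 = 346; mod 256 = 90 → 5a.
Outer hash (recomputed tag): sum = 114+92+92+90 = 388; mod 256 = 132 → 84.
Recomputed tag = 84; claimed = 7f → mismatch.

invalid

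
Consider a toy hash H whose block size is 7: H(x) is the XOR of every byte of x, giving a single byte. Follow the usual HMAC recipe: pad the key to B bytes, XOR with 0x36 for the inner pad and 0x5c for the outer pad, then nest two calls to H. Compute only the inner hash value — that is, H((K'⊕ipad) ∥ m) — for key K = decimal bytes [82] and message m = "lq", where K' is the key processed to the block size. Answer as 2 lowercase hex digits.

79

Key decimal bytes [82] = 52 is 1 byte ≤ B = 7; zero-pad to 7 bytes: K' = 52 00 00 00 00 00 00.
K' ⊕ ipad = 64 36 36 36 36 36 36.
Inner input = 64 36 36 36 36 36 36 ∥ 6c 71.
Inner hash: XOR 64⊕36⊕36⊕36⊕36⊕36⊕36⊕6c⊕71 = 79.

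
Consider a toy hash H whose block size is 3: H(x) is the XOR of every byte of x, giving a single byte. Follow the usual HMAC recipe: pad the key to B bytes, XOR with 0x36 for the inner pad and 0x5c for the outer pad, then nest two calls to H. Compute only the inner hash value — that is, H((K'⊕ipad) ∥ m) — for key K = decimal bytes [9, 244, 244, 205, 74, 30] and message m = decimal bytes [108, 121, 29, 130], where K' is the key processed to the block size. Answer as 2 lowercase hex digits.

2c

Key decimal bytes [9, 244, 244, 205, 74, 30] = 09 f4 f4 cd 4a 1e is 6 bytes > B = 3, so hash it first: H(key) = 90, then zero-pad to 3 bytes: K' = 90 00 00.
K' ⊕ ipad = a6 36 36.
Inner input = a6 36 36 ∥ 6c 79 1d 82.
Inner hash: XOR a6⊕36⊕36⊕6c⊕79⊕1d⊕82 = 2c.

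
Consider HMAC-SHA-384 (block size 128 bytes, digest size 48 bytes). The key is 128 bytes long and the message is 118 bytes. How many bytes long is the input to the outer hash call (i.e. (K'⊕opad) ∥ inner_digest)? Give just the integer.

Key is 128 ≤ 128 bytes, zero-padded: |K'| = 128.
Outer input = (K'⊕opad) ∥ H(inner) → 128 + 48 = 176 bytes.

176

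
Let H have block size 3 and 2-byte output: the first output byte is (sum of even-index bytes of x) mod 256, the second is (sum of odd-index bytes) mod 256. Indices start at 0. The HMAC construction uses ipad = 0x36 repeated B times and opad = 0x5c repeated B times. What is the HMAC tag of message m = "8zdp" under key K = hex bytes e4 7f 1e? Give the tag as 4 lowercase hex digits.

df07

Key hex bytes e4 7f 1e is exactly B = 3 bytes: K' = e4 7f 1e.
K' ⊕ ipad = d2 49 28.  K' ⊕ opad = b8 23 42.
Inner input = (K'⊕ipad) ∥ m = d2 49 28 ∥ 38 7a 64 70.
Inner hash: even-index sum = 484 mod 256 = 228; odd-index sum = 229 mod 256 = 229 → e4 e5.
Outer input = (K'⊕opad) ∥ inner = b8 23 42 ∥ e4 e5.
Outer hash (tag): even-index sum = 479 mod 256 = 223; odd-index sum = 263 mod 256 = 7 → df 07.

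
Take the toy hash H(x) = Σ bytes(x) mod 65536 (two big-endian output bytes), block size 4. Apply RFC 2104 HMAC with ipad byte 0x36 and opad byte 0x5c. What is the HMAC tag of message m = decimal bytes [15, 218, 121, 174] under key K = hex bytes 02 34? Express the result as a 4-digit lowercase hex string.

Key hex bytes 02 34 is 2 bytes ≤ B = 4; zero-pad to 4 bytes: K' = 02 34 00 00.
K' ⊕ ipad = 34 02 36 36.  K' ⊕ opad = 5e 68 5c 5c.
Inner input = (K'⊕ipad) ∥ m = 34 02 36 36 ∥ 0f da 79 ae.
Inner hash: sum = 52+2+54+54+15+218+121+174 = 690 → 02 b2.
Outer input = (K'⊕opad) ∥ inner = 5e 68 5c 5c ∥ 02 b2.
Outer hash (tag): sum = 94+104+92+92+2+178 = 562 → 02 32.

0232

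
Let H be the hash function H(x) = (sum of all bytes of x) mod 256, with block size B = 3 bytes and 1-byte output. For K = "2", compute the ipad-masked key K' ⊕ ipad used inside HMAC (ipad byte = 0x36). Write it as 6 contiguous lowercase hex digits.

Key "2" = 32 is 1 byte ≤ B = 3; zero-pad to 3 bytes: K' = 32 00 00.
XOR each byte with 0x36: 32⊕36=04, 00⊕36=36, 00⊕36=36.

043636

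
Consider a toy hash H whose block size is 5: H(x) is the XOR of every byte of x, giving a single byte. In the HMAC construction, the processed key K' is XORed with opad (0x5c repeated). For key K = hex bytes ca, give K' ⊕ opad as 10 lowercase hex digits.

Key hex bytes ca is 1 byte ≤ B = 5; zero-pad to 5 bytes: K' = ca 00 00 00 00.
XOR each byte with 0x5c: ca⊕5c=96, 00⊕5c=5c, 00⊕5c=5c, 00⊕5c=5c, 00⊕5c=5c.

965c5c5c5c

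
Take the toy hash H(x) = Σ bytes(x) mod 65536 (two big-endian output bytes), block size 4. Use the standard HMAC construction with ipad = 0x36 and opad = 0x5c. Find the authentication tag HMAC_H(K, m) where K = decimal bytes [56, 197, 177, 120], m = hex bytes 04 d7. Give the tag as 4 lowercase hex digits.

02c1

Key decimal bytes [56, 197, 177, 120] = 38 c5 b1 78 is exactly B = 4 bytes: K' = 38 c5 b1 78.
K' ⊕ ipad = 0e f3 87 4e.  K' ⊕ opad = 64 99 ed 24.
Inner input = (K'⊕ipad) ∥ m = 0e f3 87 4e ∥ 04 d7.
Inner hash: sum = 14+243+135+78+4+215 = 689 → 02 b1.
Outer input = (K'⊕opad) ∥ inner = 64 99 ed 24 ∥ 02 b1.
Outer hash (tag): sum = 100+153+237+36+2+177 = 705 → 02 c1.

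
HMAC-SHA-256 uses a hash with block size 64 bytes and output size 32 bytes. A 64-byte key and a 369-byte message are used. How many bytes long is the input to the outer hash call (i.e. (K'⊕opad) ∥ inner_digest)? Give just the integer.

96

Key is 64 ≤ 64 bytes, zero-padded: |K'| = 64.
Outer input = (K'⊕opad) ∥ H(inner) → 64 + 32 = 96 bytes.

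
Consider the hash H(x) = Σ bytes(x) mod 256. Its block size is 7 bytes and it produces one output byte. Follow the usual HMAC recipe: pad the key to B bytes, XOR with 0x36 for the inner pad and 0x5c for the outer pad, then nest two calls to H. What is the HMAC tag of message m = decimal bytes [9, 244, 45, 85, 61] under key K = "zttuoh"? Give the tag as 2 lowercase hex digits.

Key "zttuoh" = 7a 74 74 75 6f 68 is 6 bytes ≤ B = 7; zero-pad to 7 bytes: K' = 7a 74 74 75 6f 68 00.
K' ⊕ ipad = 4c 42 42 43 59 5e 36.  K' ⊕ opad = 26 28 28 29 33 34 5c.
Inner input = (K'⊕ipad) ∥ m = 4c 42 42 43 59 5e 36 ∥ 09 f4 2d 55 3d.
Inner hash: sum = 76+66+66+67+89+94+54+9+244+45+85+61 = 956; mod 256 = 188 → bc.
Outer input = (K'⊕opad) ∥ inner = 26 28 28 29 33 34 5c ∥ bc.
Outer hash (tag): sum = 38+40+40+41+51+52+92+188 = 542; mod 256 = 30 → 1e.

1e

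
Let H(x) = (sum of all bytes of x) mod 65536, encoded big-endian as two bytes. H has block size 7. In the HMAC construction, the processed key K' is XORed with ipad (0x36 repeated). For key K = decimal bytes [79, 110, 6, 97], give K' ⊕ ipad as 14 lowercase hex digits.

79583057363636

Key decimal bytes [79, 110, 6, 97] = 4f 6e 06 61 is 4 bytes ≤ B = 7; zero-pad to 7 bytes: K' = 4f 6e 06 61 00 00 00.
XOR each byte with 0x36: 4f⊕36=79, 6e⊕36=58, 06⊕36=30, 61⊕36=57, 00⊕36=36, 00⊕36=36, 00⊕36=36.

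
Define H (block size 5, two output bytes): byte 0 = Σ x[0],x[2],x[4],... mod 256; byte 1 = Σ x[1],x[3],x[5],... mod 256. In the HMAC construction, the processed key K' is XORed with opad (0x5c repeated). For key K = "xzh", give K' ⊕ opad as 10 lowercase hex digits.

Key "xzh" = 78 7a 68 is 3 bytes ≤ B = 5; zero-pad to 5 bytes: K' = 78 7a 68 00 00.
XOR each byte with 0x5c: 78⊕5c=24, 7a⊕5c=26, 68⊕5c=34, 00⊕5c=5c, 00⊕5c=5c.

2426345c5c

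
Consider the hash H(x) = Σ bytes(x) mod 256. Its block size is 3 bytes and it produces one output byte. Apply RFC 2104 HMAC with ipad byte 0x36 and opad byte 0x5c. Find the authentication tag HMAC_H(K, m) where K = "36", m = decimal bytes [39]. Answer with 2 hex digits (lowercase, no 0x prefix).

97

Key "36" = 33 36 is 2 bytes ≤ B = 3; zero-pad to 3 bytes: K' = 33 36 00.
K' ⊕ ipad = 05 00 36.  K' ⊕ opad = 6f 6a 5c.
Inner input = (K'⊕ipad) ∥ m = 05 00 36 ∥ 27.
Inner hash: sum = 5+0+54+39 = 98 → 62.
Outer input = (K'⊕opad) ∥ inner = 6f 6a 5c ∥ 62.
Outer hash (tag): sum = 111+106+92+98 = 407; mod 256 = 151 → 97.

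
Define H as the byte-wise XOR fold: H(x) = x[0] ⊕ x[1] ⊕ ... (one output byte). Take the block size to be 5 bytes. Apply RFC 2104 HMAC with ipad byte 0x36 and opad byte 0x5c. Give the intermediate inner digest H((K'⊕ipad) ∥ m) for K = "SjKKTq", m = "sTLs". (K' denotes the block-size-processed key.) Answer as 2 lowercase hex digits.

Key "SjKKTq" = 53 6a 4b 4b 54 71 is 6 bytes > B = 5, so hash it first: H(key) = 1c, then zero-pad to 5 bytes: K' = 1c 00 00 00 00.
K' ⊕ ipad = 2a 36 36 36 36.
Inner input = 2a 36 36 36 36 ∥ 73 54 4c 73.
Inner hash: XOR 2a⊕36⊕36⊕36⊕36⊕73⊕54⊕4c⊕73 = 32.

32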